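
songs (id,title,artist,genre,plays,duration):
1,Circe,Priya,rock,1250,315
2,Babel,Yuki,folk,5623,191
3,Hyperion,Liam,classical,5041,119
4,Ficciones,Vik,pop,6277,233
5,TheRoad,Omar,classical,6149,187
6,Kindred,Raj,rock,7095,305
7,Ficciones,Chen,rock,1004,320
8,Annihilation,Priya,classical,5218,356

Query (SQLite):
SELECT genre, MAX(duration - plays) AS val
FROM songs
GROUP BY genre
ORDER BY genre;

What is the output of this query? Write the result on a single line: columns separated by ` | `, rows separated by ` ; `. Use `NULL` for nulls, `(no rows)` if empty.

classical | -4862 ; folk | -5432 ; pop | -6044 ; rock | -684

For each row compute duration - plays.
Group by genre; take MAX of the expression per group.
  classical: ids {3, 5, 8} → MAX(duration - plays)=-4862
  folk: ids {2} → MAX(duration - plays)=-5432
  pop: ids {4} → MAX(duration - plays)=-6044
  rock: ids {1, 6, 7} → MAX(duration - plays)=-684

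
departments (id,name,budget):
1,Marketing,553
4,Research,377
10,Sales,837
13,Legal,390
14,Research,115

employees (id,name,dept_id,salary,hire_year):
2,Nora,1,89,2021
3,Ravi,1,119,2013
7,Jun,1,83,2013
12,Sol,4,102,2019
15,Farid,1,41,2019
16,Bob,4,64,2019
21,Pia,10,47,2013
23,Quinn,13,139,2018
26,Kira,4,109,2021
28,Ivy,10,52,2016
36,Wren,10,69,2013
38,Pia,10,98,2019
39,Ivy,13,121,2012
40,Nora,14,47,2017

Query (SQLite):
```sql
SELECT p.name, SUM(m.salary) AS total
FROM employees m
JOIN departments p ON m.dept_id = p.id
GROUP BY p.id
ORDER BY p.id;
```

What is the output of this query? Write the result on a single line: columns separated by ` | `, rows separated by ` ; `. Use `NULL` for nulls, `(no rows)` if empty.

Join each employees row to its departments via dept_id.
Group joined rows by departments.id; compute SUM(m.salary) per group.
  1: ids {2, 3, 7, 15} → SUM(m.salary)=332
  4: ids {12, 16, 26} → SUM(m.salary)=275
  10: ids {21, 28, 36, 38} → SUM(m.salary)=266
  13: ids {23, 39} → SUM(m.salary)=260
  14: ids {40} → SUM(m.salary)=47

Marketing | 332 ; Research | 275 ; Sales | 266 ; Legal | 260 ; Research | 47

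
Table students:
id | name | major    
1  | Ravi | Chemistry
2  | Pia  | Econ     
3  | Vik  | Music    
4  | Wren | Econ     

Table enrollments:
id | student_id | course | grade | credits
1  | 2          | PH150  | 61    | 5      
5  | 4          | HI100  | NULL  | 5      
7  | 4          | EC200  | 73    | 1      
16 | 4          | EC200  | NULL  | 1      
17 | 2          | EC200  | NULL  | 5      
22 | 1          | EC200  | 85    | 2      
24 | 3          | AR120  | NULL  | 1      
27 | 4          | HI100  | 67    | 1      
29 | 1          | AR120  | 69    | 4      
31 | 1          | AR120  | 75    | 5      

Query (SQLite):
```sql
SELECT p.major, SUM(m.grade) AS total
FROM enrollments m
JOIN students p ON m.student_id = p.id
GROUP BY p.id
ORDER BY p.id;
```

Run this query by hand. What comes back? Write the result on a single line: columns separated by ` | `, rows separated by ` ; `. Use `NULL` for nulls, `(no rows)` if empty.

Chemistry | 229 ; Econ | 61 ; Music | NULL ; Econ | 140

Join each enrollments row to its students via student_id.
Group joined rows by students.id; compute SUM(m.grade) per group.
  1: ids {22, 29, 31} → SUM(m.grade)=229
  2: ids {1, 17} → SUM(m.grade)=61
  3: ids {24} → SUM(m.grade)=NULL
  4: ids {5, 7, 16, 27} → SUM(m.grade)=140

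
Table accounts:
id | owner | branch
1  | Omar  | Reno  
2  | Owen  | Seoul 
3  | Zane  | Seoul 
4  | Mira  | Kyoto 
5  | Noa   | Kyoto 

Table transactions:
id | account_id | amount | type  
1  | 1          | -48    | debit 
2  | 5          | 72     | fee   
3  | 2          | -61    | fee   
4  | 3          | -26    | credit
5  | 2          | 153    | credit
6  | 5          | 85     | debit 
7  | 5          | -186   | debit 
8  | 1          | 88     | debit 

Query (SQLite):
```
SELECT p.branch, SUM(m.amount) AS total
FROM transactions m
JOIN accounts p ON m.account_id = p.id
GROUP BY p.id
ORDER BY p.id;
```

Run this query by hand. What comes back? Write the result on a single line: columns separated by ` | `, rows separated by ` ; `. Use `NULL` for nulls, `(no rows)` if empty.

Join each transactions row to its accounts via account_id.
Group joined rows by accounts.id; compute SUM(m.amount) per group.
  1: ids {1, 8} → SUM(m.amount)=40
  2: ids {3, 5} → SUM(m.amount)=92
  3: ids {4} → SUM(m.amount)=-26
  5: ids {2, 6, 7} → SUM(m.amount)=-29

Reno | 40 ; Seoul | 92 ; Seoul | -26 ; Kyoto | -29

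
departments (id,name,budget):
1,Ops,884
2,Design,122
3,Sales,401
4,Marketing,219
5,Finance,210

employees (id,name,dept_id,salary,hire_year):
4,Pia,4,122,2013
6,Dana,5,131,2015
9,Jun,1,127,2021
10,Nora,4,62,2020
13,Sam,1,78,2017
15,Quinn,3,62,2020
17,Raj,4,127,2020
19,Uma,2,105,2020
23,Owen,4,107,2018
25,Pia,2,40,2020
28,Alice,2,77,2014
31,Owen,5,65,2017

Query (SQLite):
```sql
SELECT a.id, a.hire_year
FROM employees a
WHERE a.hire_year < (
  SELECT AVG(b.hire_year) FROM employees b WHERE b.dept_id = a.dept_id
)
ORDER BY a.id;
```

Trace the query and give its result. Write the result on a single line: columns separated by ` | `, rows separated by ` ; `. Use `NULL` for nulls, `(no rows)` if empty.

For each employees row a, compute AVG(hire_year) over rows sharing a.dept_id.
Keep row a if a.hire_year < that per-group AVG.
  dept_id=1: AVG(hire_year) = 2019.0
  dept_id=2: AVG(hire_year) = 2018.0
  dept_id=3: AVG(hire_year) = 2020.0
  dept_id=4: AVG(hire_year) = 2017.75
  dept_id=5: AVG(hire_year) = 2016.0

4 | 2013 ; 6 | 2015 ; 13 | 2017 ; 28 | 2014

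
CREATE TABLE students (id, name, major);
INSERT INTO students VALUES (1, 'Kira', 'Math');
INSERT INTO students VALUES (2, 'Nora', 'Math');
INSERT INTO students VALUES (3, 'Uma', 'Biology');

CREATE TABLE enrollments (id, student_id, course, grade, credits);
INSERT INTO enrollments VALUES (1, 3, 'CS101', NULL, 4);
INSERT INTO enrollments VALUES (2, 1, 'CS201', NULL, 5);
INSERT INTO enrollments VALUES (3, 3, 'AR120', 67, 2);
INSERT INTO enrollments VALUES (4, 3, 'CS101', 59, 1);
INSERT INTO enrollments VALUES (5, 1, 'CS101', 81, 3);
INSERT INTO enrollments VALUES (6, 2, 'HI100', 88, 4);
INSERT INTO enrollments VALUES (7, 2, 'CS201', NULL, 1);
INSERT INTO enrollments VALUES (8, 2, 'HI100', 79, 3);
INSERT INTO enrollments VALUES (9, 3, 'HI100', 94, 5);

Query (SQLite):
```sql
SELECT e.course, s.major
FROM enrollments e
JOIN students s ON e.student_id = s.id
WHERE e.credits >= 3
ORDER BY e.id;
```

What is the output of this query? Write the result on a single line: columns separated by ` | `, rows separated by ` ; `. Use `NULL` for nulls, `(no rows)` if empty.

CS101 | Biology ; CS201 | Math ; CS101 | Math ; HI100 | Math ; HI100 | Math ; HI100 | Biology

Each enrollments row matches the students row where student_id = students.id.
Then keep rows with e.credits >= 3.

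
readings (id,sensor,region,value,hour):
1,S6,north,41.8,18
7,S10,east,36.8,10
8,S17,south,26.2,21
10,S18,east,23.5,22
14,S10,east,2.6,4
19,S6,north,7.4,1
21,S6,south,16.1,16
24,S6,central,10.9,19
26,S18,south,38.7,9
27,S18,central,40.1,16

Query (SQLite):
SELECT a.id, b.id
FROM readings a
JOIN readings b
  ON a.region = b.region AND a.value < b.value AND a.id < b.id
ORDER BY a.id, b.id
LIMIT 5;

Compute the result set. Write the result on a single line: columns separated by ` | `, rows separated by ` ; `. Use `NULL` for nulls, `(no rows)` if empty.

Pairs (a,b) with same region, a.value < b.value, a.id < b.id.
region groups: central:{24,27} east:{7,10,14} north:{1,19} south:{8,21,26}
Ordered by (a.id, b.id); first 5.

8 | 26 ; 21 | 26 ; 24 | 27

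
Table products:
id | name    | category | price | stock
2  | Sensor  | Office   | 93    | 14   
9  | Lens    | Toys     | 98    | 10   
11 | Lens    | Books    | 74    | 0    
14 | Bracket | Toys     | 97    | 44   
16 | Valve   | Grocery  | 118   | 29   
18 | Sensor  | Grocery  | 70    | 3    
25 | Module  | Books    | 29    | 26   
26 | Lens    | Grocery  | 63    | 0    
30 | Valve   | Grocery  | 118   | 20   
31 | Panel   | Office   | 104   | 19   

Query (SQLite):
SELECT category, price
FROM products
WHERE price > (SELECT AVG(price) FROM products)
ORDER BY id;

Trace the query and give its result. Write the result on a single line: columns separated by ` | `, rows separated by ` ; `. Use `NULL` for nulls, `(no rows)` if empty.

Office | 93 ; Toys | 98 ; Toys | 97 ; Grocery | 118 ; Grocery | 118 ; Office | 104

Scalar subquery: AVG(price) over all products rows = 86.4.
Keep rows where price > that value.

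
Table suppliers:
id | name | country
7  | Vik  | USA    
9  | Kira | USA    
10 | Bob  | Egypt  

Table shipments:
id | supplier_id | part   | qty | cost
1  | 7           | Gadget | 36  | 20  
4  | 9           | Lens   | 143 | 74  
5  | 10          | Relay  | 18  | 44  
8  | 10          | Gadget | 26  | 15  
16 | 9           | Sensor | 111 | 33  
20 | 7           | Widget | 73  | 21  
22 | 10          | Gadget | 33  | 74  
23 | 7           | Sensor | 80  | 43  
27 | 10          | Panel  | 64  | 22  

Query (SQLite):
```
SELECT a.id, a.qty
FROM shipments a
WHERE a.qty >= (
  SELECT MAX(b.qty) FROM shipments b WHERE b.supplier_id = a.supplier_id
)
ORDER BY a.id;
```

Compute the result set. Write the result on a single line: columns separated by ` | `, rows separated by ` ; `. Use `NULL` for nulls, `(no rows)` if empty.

4 | 143 ; 23 | 80 ; 27 | 64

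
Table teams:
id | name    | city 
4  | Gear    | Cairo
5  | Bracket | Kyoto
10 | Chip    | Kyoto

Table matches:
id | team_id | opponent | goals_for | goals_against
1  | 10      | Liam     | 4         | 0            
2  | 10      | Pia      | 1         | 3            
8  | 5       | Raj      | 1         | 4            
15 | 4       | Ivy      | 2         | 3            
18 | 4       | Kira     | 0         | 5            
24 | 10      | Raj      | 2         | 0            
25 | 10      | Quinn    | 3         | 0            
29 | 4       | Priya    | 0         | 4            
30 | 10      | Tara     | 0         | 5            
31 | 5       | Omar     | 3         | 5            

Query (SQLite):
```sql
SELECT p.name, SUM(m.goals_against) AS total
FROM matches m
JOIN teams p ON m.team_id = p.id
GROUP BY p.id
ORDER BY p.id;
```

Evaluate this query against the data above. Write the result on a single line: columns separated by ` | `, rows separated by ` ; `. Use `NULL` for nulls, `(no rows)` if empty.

Gear | 12 ; Bracket | 9 ; Chip | 8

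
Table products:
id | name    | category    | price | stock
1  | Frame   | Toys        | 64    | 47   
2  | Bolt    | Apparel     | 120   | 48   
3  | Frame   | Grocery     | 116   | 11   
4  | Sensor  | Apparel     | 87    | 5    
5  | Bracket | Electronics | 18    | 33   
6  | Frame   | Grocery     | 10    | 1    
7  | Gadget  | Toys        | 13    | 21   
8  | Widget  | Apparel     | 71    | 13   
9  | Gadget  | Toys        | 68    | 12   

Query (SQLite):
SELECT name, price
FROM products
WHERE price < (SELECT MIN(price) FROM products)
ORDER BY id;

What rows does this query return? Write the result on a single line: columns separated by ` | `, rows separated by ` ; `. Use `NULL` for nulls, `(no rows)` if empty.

(no rows)

Scalar subquery: MIN(price) over all products rows = 10.
Keep rows where price < that value.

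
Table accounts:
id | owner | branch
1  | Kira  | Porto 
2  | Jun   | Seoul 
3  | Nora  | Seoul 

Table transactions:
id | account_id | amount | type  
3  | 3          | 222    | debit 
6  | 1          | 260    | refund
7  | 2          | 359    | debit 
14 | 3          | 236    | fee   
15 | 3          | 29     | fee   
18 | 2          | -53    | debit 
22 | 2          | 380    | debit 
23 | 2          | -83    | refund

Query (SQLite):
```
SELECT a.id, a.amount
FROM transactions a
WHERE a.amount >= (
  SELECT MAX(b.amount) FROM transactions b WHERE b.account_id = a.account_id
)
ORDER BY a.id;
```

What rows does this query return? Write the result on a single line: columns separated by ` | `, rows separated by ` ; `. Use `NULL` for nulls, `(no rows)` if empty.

For each transactions row a, compute MAX(amount) over rows sharing a.account_id.
Keep row a if a.amount >= that per-group MAX.
  account_id=1: MAX(amount) = 260
  account_id=2: MAX(amount) = 380
  account_id=3: MAX(amount) = 236

6 | 260 ; 14 | 236 ; 22 | 380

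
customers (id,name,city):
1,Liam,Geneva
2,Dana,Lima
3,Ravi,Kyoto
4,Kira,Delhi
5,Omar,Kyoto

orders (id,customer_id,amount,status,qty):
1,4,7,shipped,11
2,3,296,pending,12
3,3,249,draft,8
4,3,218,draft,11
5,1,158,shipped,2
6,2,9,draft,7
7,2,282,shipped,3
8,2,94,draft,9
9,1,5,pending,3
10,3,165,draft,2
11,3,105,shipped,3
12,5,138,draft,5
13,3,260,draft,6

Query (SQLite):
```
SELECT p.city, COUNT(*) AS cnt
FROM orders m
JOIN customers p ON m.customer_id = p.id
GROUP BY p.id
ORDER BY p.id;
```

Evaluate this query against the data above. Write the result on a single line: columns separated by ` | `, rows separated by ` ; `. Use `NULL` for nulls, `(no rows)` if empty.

Geneva | 2 ; Lima | 3 ; Kyoto | 6 ; Delhi | 1 ; Kyoto | 1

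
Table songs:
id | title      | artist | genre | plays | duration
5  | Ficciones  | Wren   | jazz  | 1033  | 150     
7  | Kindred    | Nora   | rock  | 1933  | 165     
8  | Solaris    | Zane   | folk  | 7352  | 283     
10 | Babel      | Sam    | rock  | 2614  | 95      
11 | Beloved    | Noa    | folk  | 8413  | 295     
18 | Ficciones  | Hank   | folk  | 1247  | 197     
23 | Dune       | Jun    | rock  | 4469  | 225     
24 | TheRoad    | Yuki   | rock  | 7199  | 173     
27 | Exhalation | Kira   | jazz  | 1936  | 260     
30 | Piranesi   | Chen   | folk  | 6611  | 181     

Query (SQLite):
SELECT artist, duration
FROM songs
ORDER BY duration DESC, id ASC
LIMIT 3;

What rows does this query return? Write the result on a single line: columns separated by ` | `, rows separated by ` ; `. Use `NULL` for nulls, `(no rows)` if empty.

Sort by duration desc, tiebreak id asc: (295, id=11), (283, id=8), (260, id=27), (225, id=23), (197, id=18), (181, id=30) …. Take first 3.

Noa | 295 ; Zane | 283 ; Kira | 260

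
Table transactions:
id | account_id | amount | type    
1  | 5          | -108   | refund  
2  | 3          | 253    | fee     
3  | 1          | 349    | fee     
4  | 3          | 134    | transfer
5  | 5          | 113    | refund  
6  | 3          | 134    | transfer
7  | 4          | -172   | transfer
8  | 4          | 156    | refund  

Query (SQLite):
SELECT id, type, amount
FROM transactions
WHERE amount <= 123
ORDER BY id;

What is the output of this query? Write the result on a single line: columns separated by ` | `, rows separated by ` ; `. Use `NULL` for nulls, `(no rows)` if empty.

amount <= 123: ids {1, 5, 7}

1 | refund | -108 ; 5 | refund | 113 ; 7 | transfer | -172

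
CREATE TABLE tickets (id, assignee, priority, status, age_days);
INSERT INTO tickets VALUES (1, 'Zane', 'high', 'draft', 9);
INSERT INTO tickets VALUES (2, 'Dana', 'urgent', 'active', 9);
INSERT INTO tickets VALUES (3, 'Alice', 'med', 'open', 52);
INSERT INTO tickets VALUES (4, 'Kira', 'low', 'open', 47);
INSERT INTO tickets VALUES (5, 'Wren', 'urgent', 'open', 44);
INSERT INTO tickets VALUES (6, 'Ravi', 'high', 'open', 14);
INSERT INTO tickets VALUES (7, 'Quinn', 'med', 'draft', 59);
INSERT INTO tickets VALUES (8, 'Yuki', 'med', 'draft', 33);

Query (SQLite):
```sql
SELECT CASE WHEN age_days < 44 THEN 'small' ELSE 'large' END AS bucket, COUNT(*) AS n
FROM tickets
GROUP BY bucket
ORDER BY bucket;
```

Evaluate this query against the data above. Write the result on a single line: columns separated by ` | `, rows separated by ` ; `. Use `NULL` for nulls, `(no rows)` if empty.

large | 4 ; small | 4

Bucket rows by age_days < 44 → 'small' else 'large'; count each bucket.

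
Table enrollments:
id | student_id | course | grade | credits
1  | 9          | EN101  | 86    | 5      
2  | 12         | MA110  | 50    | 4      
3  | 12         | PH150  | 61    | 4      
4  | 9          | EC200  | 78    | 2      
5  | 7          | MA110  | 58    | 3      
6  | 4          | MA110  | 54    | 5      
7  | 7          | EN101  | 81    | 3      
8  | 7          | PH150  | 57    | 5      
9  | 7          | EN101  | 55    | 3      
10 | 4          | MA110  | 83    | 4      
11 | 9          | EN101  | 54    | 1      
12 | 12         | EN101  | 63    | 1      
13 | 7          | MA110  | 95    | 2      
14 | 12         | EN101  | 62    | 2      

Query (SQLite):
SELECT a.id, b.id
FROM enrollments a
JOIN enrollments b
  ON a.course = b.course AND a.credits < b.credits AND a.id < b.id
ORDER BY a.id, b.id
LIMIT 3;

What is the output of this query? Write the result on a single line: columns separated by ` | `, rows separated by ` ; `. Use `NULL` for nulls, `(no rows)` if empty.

2 | 6 ; 3 | 8 ; 5 | 6

Pairs (a,b) with same course, a.credits < b.credits, a.id < b.id.
course groups: EC200:{4} EN101:{1,7,9,11,12,14} MA110:{2,5,6,10,13} PH150:{3,8}
Ordered by (a.id, b.id); first 3.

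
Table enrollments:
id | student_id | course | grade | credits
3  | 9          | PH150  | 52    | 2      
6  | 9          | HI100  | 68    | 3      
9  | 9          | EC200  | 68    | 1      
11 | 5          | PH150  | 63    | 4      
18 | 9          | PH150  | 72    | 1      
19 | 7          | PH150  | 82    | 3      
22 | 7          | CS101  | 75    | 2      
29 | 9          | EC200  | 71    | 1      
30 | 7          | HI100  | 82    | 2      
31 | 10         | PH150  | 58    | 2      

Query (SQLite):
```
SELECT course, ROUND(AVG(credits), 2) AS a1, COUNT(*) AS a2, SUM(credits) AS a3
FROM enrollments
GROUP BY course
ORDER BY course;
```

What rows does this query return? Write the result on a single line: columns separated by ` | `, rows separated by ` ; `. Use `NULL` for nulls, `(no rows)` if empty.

Group enrollments by course.
Per group compute: ROUND(AVG(credits), 2), COUNT(*), SUM(credits).
  CS101: ids {22} → ROUND(AVG(credits), 2)=2, COUNT(*)=1, SUM(credits)=2
  EC200: ids {9, 29} → ROUND(AVG(credits), 2)=1, COUNT(*)=2, SUM(credits)=2
  HI100: ids {6, 30} → ROUND(AVG(credits), 2)=2.5, COUNT(*)=2, SUM(credits)=5
  PH150: ids {3, 11, 18, 19, 31} → ROUND(AVG(credits), 2)=2.4, COUNT(*)=5, SUM(credits)=12

CS101 | 2 | 1 | 2 ; EC200 | 1 | 2 | 2 ; HI100 | 2.5 | 2 | 5 ; PH150 | 2.4 | 5 | 12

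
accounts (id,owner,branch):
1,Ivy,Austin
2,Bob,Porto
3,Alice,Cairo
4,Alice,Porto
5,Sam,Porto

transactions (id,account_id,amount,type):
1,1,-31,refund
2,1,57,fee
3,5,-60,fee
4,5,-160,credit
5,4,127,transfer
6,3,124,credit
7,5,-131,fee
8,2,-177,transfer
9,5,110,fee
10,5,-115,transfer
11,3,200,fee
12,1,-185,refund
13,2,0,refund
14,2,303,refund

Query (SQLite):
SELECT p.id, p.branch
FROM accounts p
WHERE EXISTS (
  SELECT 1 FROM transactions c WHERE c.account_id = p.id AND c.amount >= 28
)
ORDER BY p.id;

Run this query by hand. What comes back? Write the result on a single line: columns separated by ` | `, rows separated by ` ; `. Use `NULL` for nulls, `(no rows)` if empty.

1 | Austin ; 2 | Porto ; 3 | Cairo ; 4 | Porto ; 5 | Porto

For each accounts row, check whether any transactions with matching account_id has amount >= 28.
Keep rows where that is true.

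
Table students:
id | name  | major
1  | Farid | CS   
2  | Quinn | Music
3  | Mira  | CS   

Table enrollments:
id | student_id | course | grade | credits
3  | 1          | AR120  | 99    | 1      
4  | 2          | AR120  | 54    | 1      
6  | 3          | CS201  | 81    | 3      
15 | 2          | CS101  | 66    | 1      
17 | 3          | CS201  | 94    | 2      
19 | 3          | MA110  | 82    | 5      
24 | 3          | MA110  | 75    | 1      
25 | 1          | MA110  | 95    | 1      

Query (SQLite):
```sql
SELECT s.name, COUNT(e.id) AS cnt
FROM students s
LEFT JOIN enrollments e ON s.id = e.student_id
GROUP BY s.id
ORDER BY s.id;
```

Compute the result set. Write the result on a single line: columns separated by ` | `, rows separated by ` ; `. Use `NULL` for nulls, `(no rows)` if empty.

LEFT JOIN keeps every students row; unmatched ones get NULL for enrollments columns.
Group by students.id and compute COUNT(e.id). COUNT(col) of an all-NULL group is 0.
  1: ids {3, 25} → COUNT(e.id)=2
  2: ids {4, 15} → COUNT(e.id)=2
  3: ids {6, 17, 19, 24} → COUNT(e.id)=4

Farid | 2 ; Quinn | 2 ; Mira | 4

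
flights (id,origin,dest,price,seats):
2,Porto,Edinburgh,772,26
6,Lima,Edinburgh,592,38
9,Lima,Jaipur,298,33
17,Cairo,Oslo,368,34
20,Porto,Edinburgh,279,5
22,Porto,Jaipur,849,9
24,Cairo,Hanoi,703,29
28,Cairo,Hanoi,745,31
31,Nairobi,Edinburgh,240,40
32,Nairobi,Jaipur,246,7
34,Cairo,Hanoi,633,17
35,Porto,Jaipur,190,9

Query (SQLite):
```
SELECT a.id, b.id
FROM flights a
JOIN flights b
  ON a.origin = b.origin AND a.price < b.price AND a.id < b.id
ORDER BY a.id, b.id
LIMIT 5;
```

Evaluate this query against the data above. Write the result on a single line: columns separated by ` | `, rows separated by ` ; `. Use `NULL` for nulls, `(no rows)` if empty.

Pairs (a,b) with same origin, a.price < b.price, a.id < b.id.
origin groups: Cairo:{17,24,28,34} Lima:{6,9} Nairobi:{31,32} Porto:{2,20,22,35}
Ordered by (a.id, b.id); first 5.

2 | 22 ; 17 | 24 ; 17 | 28 ; 17 | 34 ; 20 | 22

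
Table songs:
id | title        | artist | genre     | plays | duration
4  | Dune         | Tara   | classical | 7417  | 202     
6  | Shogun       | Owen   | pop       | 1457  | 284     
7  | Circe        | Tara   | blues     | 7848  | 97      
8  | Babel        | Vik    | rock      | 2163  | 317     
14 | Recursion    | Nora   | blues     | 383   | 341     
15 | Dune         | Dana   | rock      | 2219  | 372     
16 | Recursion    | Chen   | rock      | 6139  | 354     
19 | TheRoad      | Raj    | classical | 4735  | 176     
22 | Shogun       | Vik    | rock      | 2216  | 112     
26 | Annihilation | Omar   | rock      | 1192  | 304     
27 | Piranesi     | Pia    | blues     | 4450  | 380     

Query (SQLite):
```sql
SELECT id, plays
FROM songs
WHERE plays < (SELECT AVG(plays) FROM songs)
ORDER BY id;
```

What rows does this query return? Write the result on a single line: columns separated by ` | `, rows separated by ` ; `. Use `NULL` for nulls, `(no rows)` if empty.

6 | 1457 ; 8 | 2163 ; 14 | 383 ; 15 | 2219 ; 22 | 2216 ; 26 | 1192

Scalar subquery: AVG(plays) over all songs rows = 3656.272727 (≈; comparison uses full precision).
Keep rows where plays < that value.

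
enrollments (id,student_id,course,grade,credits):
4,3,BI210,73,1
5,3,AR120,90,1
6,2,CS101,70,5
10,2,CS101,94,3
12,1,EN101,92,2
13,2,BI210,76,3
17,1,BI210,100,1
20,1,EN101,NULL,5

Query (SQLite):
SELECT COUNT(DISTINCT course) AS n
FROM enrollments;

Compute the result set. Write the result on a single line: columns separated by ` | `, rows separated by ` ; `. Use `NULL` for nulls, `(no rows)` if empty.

4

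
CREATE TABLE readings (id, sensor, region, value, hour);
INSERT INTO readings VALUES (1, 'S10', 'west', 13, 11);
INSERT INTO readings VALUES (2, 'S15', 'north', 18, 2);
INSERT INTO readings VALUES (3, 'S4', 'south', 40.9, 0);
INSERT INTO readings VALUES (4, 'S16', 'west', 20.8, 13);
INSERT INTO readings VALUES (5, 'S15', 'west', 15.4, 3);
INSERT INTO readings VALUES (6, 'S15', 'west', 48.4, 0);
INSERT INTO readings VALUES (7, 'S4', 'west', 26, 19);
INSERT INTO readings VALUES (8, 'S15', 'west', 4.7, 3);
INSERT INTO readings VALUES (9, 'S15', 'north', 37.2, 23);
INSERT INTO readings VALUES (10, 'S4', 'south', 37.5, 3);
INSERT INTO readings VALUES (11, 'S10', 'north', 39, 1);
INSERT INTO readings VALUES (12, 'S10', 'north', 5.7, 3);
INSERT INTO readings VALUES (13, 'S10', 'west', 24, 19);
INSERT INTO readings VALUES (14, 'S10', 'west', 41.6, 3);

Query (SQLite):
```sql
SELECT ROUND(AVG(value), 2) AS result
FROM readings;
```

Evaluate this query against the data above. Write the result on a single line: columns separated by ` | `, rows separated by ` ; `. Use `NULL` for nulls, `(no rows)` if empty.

26.59

All value values: [13, 18, 40.9, 20.8, 15.4, 48.4, 26, 4.7, 37.2, 37.5, 39, 5.7, 24, 41.6].
AVG = 372.2 / 14 (rounded to 2 dp).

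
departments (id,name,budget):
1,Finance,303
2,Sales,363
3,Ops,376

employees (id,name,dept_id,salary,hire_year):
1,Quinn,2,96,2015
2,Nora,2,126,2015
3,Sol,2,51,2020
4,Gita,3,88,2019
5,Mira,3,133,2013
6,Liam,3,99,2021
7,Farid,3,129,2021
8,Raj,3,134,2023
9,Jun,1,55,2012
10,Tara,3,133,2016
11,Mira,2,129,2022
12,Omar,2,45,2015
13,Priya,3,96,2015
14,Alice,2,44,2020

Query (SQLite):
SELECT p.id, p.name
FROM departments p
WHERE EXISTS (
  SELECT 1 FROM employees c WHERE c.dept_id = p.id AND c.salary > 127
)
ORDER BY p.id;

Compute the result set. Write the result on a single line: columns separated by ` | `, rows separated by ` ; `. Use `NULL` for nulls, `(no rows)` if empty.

For each departments row, check whether any employees with matching dept_id has salary > 127.
Keep rows where that is true.

2 | Sales ; 3 | Ops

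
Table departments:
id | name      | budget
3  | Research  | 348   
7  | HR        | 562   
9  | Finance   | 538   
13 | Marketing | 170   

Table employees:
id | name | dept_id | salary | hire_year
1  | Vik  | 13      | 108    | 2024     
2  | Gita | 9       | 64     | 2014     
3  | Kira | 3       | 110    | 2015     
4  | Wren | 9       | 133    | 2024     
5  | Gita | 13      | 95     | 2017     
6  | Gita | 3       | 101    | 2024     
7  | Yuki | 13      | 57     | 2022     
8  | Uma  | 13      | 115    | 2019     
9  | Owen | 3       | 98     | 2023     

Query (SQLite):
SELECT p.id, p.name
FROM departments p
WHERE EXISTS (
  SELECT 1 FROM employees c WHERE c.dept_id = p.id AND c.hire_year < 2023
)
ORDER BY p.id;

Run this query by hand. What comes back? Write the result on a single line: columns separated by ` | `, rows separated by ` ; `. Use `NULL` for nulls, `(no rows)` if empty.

3 | Research ; 9 | Finance ; 13 | Marketing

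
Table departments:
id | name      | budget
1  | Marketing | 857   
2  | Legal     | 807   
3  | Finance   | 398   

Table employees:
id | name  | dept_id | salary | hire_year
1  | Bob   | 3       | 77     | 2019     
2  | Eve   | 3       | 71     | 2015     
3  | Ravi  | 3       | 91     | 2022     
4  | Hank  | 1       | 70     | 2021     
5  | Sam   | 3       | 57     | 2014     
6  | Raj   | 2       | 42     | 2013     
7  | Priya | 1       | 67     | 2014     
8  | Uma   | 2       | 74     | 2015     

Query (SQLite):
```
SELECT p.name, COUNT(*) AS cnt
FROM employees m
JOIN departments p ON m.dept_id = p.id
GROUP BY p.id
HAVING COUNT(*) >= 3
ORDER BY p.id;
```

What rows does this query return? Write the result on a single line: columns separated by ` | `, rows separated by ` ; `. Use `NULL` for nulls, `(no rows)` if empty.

Finance | 4

Join each employees row to its departments via dept_id.
Group joined rows by departments.id; compute COUNT(*) per group.
HAVING: keep groups with count ≥ 3.
  1: ids {4, 7} → COUNT(*)=2
  2: ids {6, 8} → COUNT(*)=2
  3: ids {1, 2, 3, 5} → COUNT(*)=4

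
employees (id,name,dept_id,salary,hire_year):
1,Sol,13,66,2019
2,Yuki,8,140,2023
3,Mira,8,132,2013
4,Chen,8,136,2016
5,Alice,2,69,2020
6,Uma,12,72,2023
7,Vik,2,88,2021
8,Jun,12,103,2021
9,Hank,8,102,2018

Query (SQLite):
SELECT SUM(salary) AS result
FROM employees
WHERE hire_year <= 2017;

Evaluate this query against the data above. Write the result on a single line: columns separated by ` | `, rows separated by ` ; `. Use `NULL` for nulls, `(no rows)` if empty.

Rows where hire_year <= 2017 → salary values: [132, 136].
SUM of non-NULL values = 268.

268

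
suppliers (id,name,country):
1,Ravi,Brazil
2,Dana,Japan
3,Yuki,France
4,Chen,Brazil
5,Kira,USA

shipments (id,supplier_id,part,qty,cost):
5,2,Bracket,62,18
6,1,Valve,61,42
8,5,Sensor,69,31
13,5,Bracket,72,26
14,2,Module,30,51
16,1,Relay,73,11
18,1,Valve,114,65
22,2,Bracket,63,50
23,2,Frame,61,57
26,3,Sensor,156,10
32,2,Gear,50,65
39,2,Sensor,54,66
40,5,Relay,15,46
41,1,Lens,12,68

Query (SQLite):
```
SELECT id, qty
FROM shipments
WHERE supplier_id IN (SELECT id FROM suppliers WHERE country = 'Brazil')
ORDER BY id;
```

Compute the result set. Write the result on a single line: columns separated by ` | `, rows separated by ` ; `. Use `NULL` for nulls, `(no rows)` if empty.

Inner query: suppliers.id where country = 'Brazil'.
Outer: keep shipments rows whose supplier_id is in that set.
Inner query → {1, 4}

6 | 61 ; 16 | 73 ; 18 | 114 ; 41 | 12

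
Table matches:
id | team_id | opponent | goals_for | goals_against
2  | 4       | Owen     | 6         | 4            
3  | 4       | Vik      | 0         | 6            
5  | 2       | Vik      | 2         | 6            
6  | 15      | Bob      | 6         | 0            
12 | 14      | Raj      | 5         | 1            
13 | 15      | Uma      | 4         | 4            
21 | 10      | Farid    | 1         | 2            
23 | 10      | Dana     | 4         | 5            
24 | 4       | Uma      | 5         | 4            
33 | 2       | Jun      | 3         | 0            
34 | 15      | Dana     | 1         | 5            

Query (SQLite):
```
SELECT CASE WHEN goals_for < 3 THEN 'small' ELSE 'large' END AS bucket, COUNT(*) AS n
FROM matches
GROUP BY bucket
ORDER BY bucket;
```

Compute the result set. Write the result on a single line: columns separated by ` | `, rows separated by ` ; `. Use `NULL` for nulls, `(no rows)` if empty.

Bucket rows by goals_for < 3 → 'small' else 'large'; count each bucket.

large | 7 ; small | 4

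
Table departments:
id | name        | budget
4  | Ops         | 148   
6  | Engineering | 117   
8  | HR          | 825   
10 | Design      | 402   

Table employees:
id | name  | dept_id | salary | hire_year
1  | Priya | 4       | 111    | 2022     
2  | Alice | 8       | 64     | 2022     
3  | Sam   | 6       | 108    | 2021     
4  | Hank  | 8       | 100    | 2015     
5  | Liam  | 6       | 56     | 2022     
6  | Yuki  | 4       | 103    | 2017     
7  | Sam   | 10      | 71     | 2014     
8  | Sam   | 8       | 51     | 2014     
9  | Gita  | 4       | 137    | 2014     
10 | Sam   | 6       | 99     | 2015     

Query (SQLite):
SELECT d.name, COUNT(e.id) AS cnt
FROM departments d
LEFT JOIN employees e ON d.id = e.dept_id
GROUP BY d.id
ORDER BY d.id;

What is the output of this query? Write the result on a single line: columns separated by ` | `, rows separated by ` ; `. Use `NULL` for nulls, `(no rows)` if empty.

Ops | 3 ; Engineering | 3 ; HR | 3 ; Design | 1

LEFT JOIN keeps every departments row; unmatched ones get NULL for employees columns.
Group by departments.id and compute COUNT(e.id). COUNT(col) of an all-NULL group is 0.
  4: ids {1, 6, 9} → COUNT(e.id)=3
  6: ids {3, 5, 10} → COUNT(e.id)=3
  8: ids {2, 4, 8} → COUNT(e.id)=3
  10: ids {7} → COUNT(e.id)=1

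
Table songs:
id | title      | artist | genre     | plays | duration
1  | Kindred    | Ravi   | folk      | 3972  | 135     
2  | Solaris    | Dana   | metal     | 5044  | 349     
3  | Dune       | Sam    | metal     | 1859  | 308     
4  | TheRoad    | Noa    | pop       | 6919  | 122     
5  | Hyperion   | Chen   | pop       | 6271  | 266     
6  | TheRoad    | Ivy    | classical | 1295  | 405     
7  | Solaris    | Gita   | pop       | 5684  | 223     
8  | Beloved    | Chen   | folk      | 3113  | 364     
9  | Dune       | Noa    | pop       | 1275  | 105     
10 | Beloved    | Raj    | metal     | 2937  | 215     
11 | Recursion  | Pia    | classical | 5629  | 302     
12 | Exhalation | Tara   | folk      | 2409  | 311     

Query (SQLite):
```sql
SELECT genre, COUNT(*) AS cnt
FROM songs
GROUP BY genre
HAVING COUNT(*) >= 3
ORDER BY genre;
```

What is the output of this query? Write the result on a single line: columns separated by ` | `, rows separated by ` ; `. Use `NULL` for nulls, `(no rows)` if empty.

folk | 3 ; metal | 3 ; pop | 4

Partition songs by genre; compute COUNT(*) within each group.
HAVING: keep groups with count ≥ 3.
  classical: ids {6, 11} → COUNT(*)=2
  folk: ids {1, 8, 12} → COUNT(*)=3
  metal: ids {2, 3, 10} → COUNT(*)=3
  pop: ids {4, 5, 7, 9} → COUNT(*)=4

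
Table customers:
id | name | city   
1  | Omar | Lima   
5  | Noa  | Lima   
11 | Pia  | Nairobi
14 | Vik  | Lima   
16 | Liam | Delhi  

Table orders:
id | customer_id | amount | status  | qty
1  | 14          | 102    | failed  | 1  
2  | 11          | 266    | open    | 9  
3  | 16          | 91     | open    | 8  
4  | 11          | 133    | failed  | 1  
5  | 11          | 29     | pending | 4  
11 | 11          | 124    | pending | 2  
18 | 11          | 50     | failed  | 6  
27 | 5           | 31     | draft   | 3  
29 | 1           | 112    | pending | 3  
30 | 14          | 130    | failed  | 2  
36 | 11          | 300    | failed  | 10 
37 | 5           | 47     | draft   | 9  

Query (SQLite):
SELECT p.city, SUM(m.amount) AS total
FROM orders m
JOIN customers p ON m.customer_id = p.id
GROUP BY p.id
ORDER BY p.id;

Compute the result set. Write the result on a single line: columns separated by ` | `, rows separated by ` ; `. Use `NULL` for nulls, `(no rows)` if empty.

Lima | 112 ; Lima | 78 ; Nairobi | 902 ; Lima | 232 ; Delhi | 91

Join each orders row to its customers via customer_id.
Group joined rows by customers.id; compute SUM(m.amount) per group.
  1: ids {29} → SUM(m.amount)=112
  5: ids {27, 37} → SUM(m.amount)=78
  11: ids {2, 4, 5, 11, 18, 36} → SUM(m.amount)=902
  14: ids {1, 30} → SUM(m.amount)=232
  16: ids {3} → SUM(m.amount)=91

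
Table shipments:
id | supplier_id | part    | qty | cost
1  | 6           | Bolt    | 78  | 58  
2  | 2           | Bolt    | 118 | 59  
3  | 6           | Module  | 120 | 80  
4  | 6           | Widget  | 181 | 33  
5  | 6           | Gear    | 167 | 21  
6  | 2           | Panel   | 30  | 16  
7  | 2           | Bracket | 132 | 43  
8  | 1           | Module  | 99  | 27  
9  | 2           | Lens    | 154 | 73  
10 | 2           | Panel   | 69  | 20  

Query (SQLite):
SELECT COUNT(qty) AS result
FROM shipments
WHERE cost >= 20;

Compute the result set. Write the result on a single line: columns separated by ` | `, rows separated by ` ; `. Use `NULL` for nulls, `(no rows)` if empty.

Rows where cost >= 20 → qty values: [78, 118, 120, 181, 167, 132, 99, 154, 69].
COUNT(qty) counts non-NULL values → 9.

9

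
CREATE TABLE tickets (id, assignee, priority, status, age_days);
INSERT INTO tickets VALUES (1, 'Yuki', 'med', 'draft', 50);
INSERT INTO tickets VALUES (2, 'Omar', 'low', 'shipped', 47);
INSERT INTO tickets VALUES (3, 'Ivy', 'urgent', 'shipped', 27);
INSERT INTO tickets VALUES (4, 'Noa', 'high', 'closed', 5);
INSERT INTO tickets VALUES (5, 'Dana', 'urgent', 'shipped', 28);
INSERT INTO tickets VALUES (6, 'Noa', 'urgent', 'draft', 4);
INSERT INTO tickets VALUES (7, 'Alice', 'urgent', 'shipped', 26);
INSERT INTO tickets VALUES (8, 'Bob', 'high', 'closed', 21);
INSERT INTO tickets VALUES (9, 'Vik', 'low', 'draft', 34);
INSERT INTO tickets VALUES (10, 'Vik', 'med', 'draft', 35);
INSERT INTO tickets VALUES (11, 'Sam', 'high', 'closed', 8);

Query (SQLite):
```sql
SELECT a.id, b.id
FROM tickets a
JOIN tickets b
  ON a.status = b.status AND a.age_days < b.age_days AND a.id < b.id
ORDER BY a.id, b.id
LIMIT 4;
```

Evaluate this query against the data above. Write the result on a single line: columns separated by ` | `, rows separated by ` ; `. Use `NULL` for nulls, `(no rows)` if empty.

Pairs (a,b) with same status, a.age_days < b.age_days, a.id < b.id.
status groups: closed:{4,8,11} draft:{1,6,9,10} shipped:{2,3,5,7}
Ordered by (a.id, b.id); first 4.

3 | 5 ; 4 | 8 ; 4 | 11 ; 6 | 9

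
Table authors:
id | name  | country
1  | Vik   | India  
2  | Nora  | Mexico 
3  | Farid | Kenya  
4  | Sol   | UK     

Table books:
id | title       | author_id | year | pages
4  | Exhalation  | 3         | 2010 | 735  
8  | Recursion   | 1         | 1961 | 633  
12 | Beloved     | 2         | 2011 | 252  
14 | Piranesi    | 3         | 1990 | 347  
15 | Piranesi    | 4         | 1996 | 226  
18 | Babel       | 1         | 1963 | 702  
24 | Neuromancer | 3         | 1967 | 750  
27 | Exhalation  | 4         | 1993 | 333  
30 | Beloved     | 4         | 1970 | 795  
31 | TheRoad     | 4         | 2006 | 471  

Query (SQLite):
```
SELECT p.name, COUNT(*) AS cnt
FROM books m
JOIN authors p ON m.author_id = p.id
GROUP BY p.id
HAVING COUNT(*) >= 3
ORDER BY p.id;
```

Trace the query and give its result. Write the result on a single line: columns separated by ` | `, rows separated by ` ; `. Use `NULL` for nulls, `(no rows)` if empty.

Join each books row to its authors via author_id.
Group joined rows by authors.id; compute COUNT(*) per group.
HAVING: keep groups with count ≥ 3.
  1: ids {8, 18} → COUNT(*)=2
  2: ids {12} → COUNT(*)=1
  3: ids {4, 14, 24} → COUNT(*)=3
  4: ids {15, 27, 30, 31} → COUNT(*)=4

Farid | 3 ; Sol | 4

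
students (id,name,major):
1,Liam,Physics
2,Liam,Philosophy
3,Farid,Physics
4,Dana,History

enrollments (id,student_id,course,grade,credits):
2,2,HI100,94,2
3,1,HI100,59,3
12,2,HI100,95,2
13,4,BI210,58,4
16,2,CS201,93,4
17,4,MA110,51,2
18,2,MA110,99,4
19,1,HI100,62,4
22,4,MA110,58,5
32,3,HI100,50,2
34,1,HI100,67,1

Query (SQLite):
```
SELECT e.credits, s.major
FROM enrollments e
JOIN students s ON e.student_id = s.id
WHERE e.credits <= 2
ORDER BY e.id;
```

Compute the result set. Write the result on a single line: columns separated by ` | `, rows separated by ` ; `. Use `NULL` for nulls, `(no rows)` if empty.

Each enrollments row matches the students row where student_id = students.id.
Then keep rows with e.credits <= 2.

2 | Philosophy ; 2 | Philosophy ; 2 | History ; 2 | Physics ; 1 | Physics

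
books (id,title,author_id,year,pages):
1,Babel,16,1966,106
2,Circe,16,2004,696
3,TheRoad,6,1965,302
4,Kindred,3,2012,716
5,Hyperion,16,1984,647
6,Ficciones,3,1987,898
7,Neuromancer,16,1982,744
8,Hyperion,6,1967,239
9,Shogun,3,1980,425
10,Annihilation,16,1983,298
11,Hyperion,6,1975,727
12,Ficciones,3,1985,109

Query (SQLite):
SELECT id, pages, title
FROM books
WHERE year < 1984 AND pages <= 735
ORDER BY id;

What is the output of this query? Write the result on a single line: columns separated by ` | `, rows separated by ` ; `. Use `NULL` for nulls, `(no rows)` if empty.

1 | 106 | Babel ; 3 | 302 | TheRoad ; 8 | 239 | Hyperion ; 9 | 425 | Shogun ; 10 | 298 | Annihilation ; 11 | 727 | Hyperion

year < 1984: ids {1, 3, 7, 8, 9, 10, 11}
pages <= 735: ids {1, 2, 3, 4, 5, 8, 9, 10, 11, 12}
Combine with AND.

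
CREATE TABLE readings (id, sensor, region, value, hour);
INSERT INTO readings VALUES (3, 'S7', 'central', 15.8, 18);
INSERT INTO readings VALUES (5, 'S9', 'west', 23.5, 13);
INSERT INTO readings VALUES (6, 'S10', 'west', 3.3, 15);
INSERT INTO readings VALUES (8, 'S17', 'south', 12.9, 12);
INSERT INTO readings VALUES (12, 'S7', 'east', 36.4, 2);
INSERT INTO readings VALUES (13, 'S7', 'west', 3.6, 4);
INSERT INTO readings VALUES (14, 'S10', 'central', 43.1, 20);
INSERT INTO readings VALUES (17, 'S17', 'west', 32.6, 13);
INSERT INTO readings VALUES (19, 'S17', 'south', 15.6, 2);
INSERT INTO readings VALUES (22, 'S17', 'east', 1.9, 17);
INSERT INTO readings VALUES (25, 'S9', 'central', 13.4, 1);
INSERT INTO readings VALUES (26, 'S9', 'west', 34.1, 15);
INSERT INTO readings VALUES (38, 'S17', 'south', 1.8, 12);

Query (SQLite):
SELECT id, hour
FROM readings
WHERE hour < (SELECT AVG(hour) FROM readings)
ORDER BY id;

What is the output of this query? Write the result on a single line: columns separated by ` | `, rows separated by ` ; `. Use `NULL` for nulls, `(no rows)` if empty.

12 | 2 ; 13 | 4 ; 19 | 2 ; 25 | 1

Scalar subquery: AVG(hour) over all readings rows = 11.076923 (≈; comparison uses full precision).
Keep rows where hour < that value.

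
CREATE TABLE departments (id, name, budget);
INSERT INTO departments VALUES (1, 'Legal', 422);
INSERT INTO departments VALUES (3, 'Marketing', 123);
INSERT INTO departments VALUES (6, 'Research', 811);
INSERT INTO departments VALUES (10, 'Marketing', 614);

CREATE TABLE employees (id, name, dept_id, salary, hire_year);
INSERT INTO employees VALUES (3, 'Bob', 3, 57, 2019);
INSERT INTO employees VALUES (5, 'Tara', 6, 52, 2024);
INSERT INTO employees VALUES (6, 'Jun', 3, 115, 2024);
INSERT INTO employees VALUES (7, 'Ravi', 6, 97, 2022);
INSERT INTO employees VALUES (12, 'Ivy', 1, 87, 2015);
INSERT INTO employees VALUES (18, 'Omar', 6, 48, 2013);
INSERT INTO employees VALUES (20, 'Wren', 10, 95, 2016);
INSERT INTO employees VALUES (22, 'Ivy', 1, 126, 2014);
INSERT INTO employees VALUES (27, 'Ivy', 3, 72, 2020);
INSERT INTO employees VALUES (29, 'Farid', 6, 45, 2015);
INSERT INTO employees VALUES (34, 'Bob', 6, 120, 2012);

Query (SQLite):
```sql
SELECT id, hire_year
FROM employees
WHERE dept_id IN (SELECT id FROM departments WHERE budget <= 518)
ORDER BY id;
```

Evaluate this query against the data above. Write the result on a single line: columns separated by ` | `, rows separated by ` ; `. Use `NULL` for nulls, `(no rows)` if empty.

3 | 2019 ; 6 | 2024 ; 12 | 2015 ; 22 | 2014 ; 27 | 2020

Inner query: departments.id where budget <= 518.
Outer: keep employees rows whose dept_id is in that set.
Inner query → {1, 3}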